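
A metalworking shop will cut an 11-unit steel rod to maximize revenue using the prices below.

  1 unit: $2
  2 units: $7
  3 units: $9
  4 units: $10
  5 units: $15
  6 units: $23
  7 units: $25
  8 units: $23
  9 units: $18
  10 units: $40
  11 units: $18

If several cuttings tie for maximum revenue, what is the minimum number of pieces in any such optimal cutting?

2

Build r[k] bottom-up: r[k] = max over allowed piece i of (p[i] + r[k−i]).
r[1] = 2
r[2] = 7
r[3] = 9  (first piece 1, then r[2]=7)
r[4] = 14  (first piece 2, then r[2]=7)
r[5] = 16  (first piece 1, then r[4]=14)
r[6] = 23
r[7] = 25  (first piece 1, then r[6]=23)
r[8] = 30  (first piece 2, then r[6]=23)
r[9] = 32  (first piece 1, then r[8]=30)
r[10] = 40
r[11] = 42  (first piece 1, then r[10]=40)
Maximum revenue is $42.
Now minimize piece count subject to staying optimal: for each k, pieces[k] = 1 + min over i with p[i]+r[k−i]=r[k] of pieces[k−i].
pieces[8] = 2
pieces[9] = 2
pieces[10] = 1
pieces[11] = 2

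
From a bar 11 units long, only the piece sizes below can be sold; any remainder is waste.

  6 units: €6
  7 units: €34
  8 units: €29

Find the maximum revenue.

Consider every possible first cut. best[k] is the best of p[i]+best[k−i] over all sellable i≤k.
best[1] = 0
best[2] = 0
best[3] = 0
best[4] = 0
best[5] = 0
best[6] = 6
best[7] = max(6+0, 34+0) = 34
best[8] = max(6+0, 34+0, 29+0) = 34
best[9] = max(6+0, 34+0, 29+0) = 34
best[10] = max(6+0, 34+0, 29+0) = 34
best[11] = max(6+0, 34+0, 29+0) = 34
One optimal cutting: pieces 7 with 4 units of scrap → €34.

34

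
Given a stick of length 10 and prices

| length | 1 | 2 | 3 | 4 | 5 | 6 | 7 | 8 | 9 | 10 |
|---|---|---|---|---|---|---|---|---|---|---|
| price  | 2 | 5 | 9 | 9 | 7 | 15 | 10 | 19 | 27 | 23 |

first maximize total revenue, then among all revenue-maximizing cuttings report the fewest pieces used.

2

Let r[k] be the best obtainable value from length k. For each k, try every first piece i and keep the best of price[i] + r[k−i].
r[1] = 2
r[2] = max(2+2, 5+0) = 5
r[3] = max(2+5, 5+2, 9+0) = 9
r[4] = max(2+9, 5+5, 9+2, 9+0) = 11
r[5] = max(2+11, 5+9, 9+5, 9+2, 7+0) = 14
r[6] = max(2+14, 5+11, 9+9, 9+5, 7+2, 15+0) = 18
r[7] = max(2+18, 5+14, 9+11, …, 15+2, 10+0) = 20
r[8] = max(2+20, 5+18, 9+14, …, 10+2, 19+0) = 23
r[9] = max(2+23, 5+20, 9+18, …, 19+2, 27+0) = 27
r[10] = max(2+27, 5+23, 9+20, …, 27+2, 23+0) = 29
Maximum revenue is €29.
Now minimize piece count subject to staying optimal: for each k, pieces[k] = 1 + min over i with p[i]+r[k−i]=r[k] of pieces[k−i].
pieces[7] = 3
pieces[8] = 3
pieces[9] = 1
pieces[10] = 2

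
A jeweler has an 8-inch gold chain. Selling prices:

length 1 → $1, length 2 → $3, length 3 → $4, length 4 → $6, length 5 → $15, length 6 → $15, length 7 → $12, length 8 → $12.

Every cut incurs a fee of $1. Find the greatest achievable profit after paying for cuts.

18

Consider every possible first cut. r[k] is the best of p[i]+r[k−i] over all sellable i≤k, charging 1 whenever i<k.
r[1] = 1
r[2] = 3
r[3] = 4
r[4] = 6
r[5] = 15
r[6] = 15  (first piece 1, then r[5]=15)
r[7] = 17  (first piece 2, then r[5]=15)
r[8] = 18  (first piece 3, then r[5]=15)
One optimal plan: pieces 5 + 3 (1 cut) → $19 − $1 = $18.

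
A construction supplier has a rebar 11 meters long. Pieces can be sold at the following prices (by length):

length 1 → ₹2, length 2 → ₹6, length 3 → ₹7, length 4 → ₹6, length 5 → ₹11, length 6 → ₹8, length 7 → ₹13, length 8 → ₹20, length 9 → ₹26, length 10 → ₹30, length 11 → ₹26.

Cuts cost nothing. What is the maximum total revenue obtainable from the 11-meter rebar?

32

Consider every possible first cut. r[k] is the best of p[i]+r[k−i] over all sellable i≤k.
r[1] = 2
r[2] = 6
r[3] = 8  (first piece 1, then r[2]=6)
r[4] = 12  (first piece 2, then r[2]=6)
r[5] = 14  (first piece 1, then r[4]=12)
r[6] = 18  (first piece 2, then r[4]=12)
r[7] = 20  (first piece 1, then r[6]=18)
r[8] = 24  (first piece 2, then r[6]=18)
r[9] = 26  (first piece 1, then r[8]=24)
r[10] = 30  (first piece 2, then r[8]=24)
r[11] = 32  (first piece 1, then r[10]=30)
One optimal cutting: 2 + 2 + 2 + 2 + 2 + 1 → ₹6 + ₹6 + ₹6 + ₹6 + ₹6 + ₹2 = ₹32.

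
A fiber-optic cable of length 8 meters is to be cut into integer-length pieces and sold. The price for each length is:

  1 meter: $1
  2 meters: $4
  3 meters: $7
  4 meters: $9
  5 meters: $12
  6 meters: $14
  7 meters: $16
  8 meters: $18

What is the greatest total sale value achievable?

Consider every possible first cut. v[k] is the best of p[i]+v[k−i] over all sellable i≤k.
v[1] = 1
v[2] = 4
v[3] = 7
v[4] = 9
v[5] = 12
v[6] = 14  (first piece 3, then v[3]=7)
v[7] = 16  (first piece 2, then v[5]=12)
v[8] = 19  (first piece 3, then v[5]=12)
One optimal cutting: 5 + 3 → $12 + $7 = $19.

19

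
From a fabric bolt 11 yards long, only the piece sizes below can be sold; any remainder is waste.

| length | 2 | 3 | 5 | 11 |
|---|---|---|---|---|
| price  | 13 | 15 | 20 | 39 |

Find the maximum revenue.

67

Build r[k] bottom-up: r[k] = max over allowed piece i of (p[i] + r[k−i]).
r[1] = 0
r[2] = 13
r[3] = max(13+0, 15+0) = 15
r[4] = max(13+13, 15+0) = 26
r[5] = max(13+15, 15+13, 20+0) = 28
r[6] = max(13+26, 15+15, 20+0) = 39
r[7] = max(13+28, 15+26, 20+13) = 41
r[8] = max(13+39, 15+28, 20+15) = 52
r[9] = max(13+41, 15+39, 20+26) = 54
r[10] = max(13+52, 15+41, 20+28) = 65
r[11] = max(13+54, 15+52, 20+39, 39+0) = 67
One optimal cutting: 3 + 2 + 2 + 2 + 2 → $67.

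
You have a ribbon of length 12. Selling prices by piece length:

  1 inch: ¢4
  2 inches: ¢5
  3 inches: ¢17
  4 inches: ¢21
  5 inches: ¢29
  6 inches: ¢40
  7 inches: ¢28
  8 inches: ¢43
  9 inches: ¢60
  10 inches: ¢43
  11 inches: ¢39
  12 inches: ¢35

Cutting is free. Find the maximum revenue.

80

Build r[k] bottom-up: r[k] = max over allowed piece i of (p[i] + r[k−i]).
r[1] = 4
r[2] = 8  (first piece 1, then r[1]=4)
r[3] = 17
r[4] = 21  (first piece 1, then r[3]=17)
r[5] = 29
r[6] = 40
r[7] = 44  (first piece 1, then r[6]=40)
r[8] = 48  (first piece 1, then r[7]=44)
r[9] = 60
r[10] = 64  (first piece 1, then r[9]=60)
r[11] = 69  (first piece 5, then r[6]=40)
r[12] = 80  (first piece 6, then r[6]=40)
One optimal cutting: 6 + 6 → ¢40 + ¢40 = ¢80.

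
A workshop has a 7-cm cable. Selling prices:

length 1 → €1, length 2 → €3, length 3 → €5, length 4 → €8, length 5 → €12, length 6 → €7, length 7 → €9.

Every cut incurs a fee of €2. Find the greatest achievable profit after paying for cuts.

13

Consider every possible first cut. v[k] is the best of p[i]+v[k−i] over all sellable i≤k, charging 2 whenever i<k.
v[1] = 1
v[2] = 3
v[3] = 5
v[4] = 8
v[5] = 12
v[6] = 11  (first piece 1, then v[5]=12)
v[7] = 13  (first piece 2, then v[5]=12)
One optimal plan: pieces 5 + 2 (1 cut) → €15 − €2 = €13.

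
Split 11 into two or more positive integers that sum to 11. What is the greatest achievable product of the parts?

54

Define m[k] = max over 1≤i<k of i · max(k−i, m[k−i]); the inner max lets the remainder stay uncut if that's better.
Small cases: m[2]=1, m[3]=2, m[4]=4.
m[5] = 2·max(3,2) = 2·3 = 6
m[6] = 3·max(3,2) = 3·3 = 9
m[7] = 2·max(5,6) = 2·6 = 12
m[8] = 2·max(6,9) = 2·9 = 18
m[9] = 3·max(6,9) = 3·9 = 27
m[10] = 2·max(8,18) = 2·18 = 36
m[11] = 2·max(9,27) = 2·27 = 54
One optimal split: 3 + 3 + 3 + 2; product 3·3·3·2 = 54.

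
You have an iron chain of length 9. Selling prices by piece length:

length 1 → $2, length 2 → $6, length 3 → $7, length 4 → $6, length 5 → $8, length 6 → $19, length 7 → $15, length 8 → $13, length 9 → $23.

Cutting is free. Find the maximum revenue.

27

Consider every possible first cut. R[k] is the best of p[i]+R[k−i] over all sellable i≤k.
R[1] = 2
R[2] = max(2+2, 6+0) = 6
R[3] = max(2+6, 6+2, 7+0) = 8
R[4] = max(2+8, 6+6, 7+2, 6+0) = 12
R[5] = max(2+12, 6+8, 7+6, 6+2, 8+0) = 14
R[6] = max(2+14, 6+12, 7+8, 6+6, 8+2, 19+0) = 19
R[7] = max(2+19, 6+14, 7+12, …, 19+2, 15+0) = 21
R[8] = max(2+21, 6+19, 7+14, …, 15+2, 13+0) = 25
R[9] = max(2+25, 6+21, 7+19, …, 13+2, 23+0) = 27
One optimal cutting: 6 + 2 + 1 → $19 + $6 + $2 = $27.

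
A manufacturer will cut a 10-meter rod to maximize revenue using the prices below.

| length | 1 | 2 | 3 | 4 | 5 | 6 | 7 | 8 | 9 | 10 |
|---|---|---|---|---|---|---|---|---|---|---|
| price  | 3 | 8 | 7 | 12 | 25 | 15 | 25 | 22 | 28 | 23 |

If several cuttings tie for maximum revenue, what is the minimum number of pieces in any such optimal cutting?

Build r[k] bottom-up: r[k] = max over allowed piece i of (p[i] + r[k−i]).
r[1] = 3
r[2] = 8
r[3] = 11  (first piece 1, then r[2]=8)
r[4] = 16  (first piece 2, then r[2]=8)
r[5] = 25
r[6] = 28  (first piece 1, then r[5]=25)
r[7] = 33  (first piece 2, then r[5]=25)
r[8] = 36  (first piece 1, then r[7]=33)
r[9] = 41  (first piece 2, then r[7]=33)
r[10] = 50  (first piece 5, then r[5]=25)
Maximum revenue is 50.
Now minimize piece count subject to staying optimal: for each k, pieces[k] = 1 + min over i with p[i]+r[k−i]=r[k] of pieces[k−i].
pieces[7] = 2
pieces[8] = 3
pieces[9] = 3
pieces[10] = 2

2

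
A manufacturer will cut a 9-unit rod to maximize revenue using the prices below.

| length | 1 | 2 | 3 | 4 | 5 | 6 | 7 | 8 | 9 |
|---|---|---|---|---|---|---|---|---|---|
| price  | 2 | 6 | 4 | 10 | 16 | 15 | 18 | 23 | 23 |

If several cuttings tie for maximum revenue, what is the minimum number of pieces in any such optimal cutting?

3

Let r[k] be the best obtainable value from length k. For each k, try every first piece i and keep the best of price[i] + r[k−i].
r[1] = 2
r[2] = max(2+2, 6+0) = 6
r[3] = max(2+6, 6+2, 4+0) = 8
r[4] = max(2+8, 6+6, 4+2, 10+0) = 12
r[5] = max(2+12, 6+8, 4+6, 10+2, 16+0) = 16
r[6] = max(2+16, 6+12, 4+8, 10+6, 16+2, 15+0) = 18
r[7] = max(2+18, 6+16, 4+12, …, 15+2, 18+0) = 22
r[8] = max(2+22, 6+18, 4+16, …, 18+2, 23+0) = 24
r[9] = max(2+24, 6+22, 4+18, …, 23+2, 23+0) = 28
Maximum revenue is $28.
Now minimize piece count subject to staying optimal: for each k, pieces[k] = 1 + min over i with p[i]+r[k−i]=r[k] of pieces[k−i].
pieces[6] = 2
pieces[7] = 2
pieces[8] = 3
pieces[9] = 3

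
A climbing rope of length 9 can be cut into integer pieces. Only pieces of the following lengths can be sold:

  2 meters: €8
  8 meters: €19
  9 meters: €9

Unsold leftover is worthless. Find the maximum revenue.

32

Build best[k] bottom-up: best[k] = max over allowed piece i of (p[i] + best[k−i]).
best[1] = 0
best[2] = 8
best[3] = 8
best[4] = 16  (first piece 2, then best[2]=8)
best[5] = 16
best[6] = 24  (first piece 2, then best[4]=16)
best[7] = 24
best[8] = max(8+24, 19+0) = 32
best[9] = max(8+24, 19+0, 9+0) = 32
One optimal cutting: pieces 2 + 2 + 2 + 2 with 1 meter of scrap → €32.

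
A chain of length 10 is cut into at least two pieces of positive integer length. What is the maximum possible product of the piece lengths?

Let g[k] be the best product for length k (with at least one cut). For each first piece i, the rest contributes max(k−i, g[k−i]).
g[2] = 1×max(1,0) = 1×1 = 1
g[3] = 1×max(2,1) = 1×2 = 2
g[4] = 2×max(2,1) = 2×2 = 4
g[5] = 2×max(3,2) = 2×3 = 6
g[6] = 3×max(3,2) = 3×3 = 9
g[7] = 2×max(5,6) = 2×6 = 12
g[8] = 2×max(6,9) = 2×9 = 18
g[9] = 3×max(6,9) = 3×9 = 27
g[10] = 2×max(8,18) = 2×18 = 36
One optimal split: 3 + 3 + 2 + 2; product 3×3×2×2 = 36.

36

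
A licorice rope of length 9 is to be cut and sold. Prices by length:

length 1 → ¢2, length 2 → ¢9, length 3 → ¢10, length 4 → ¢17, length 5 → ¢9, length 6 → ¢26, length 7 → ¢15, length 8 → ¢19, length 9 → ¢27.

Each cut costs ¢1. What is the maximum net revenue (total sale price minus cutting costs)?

Consider every possible first cut. v[k] is the best of p[i]+v[k−i] over all sellable i≤k, charging 1 whenever i<k.
v[1] = 2
v[2] = 9
v[3] = 10  (first piece 1, then v[2]=9)
v[4] = 17  (first piece 2, then v[2]=9)
v[5] = 18  (first piece 1, then v[4]=17)
v[6] = 26
v[7] = 27  (first piece 1, then v[6]=26)
v[8] = 34  (first piece 2, then v[6]=26)
v[9] = 35  (first piece 1, then v[8]=34)
One optimal plan: pieces 6 + 2 + 1 (2 cuts) → ¢37 − ¢2 = ¢35.

35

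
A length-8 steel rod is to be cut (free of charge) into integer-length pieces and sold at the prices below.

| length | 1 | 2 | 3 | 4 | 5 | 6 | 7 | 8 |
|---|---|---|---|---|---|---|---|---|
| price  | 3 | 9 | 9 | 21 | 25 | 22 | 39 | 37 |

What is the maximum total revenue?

42

Consider every possible first cut. r[k] is the best of p[i]+r[k−i] over all sellable i≤k.
r[1] = 3
r[2] = max(3+3, 9+0) = 9
r[3] = max(3+9, 9+3, 9+0) = 12
r[4] = max(3+12, 9+9, 9+3, 21+0) = 21
r[5] = max(3+21, 9+12, 9+9, 21+3, 25+0) = 25
r[6] = max(3+25, 9+21, 9+12, 21+9, 25+3, 22+0) = 30
r[7] = max(3+30, 9+25, 9+21, …, 22+3, 39+0) = 39
r[8] = max(3+39, 9+30, 9+25, …, 39+3, 37+0) = 42
One optimal cutting: 7 + 1 → $39 + $3 = $42.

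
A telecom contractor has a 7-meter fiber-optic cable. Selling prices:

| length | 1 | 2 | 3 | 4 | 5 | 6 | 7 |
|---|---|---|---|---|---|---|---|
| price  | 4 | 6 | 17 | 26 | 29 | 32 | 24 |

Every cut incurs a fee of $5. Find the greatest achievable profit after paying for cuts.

Let v[k] be the best obtainable value from length k. For each k, try every first piece i and keep the best of price[i] + v[k−i] minus the 5 cut fee when i<k.
v[1] = 4
v[2] = 6
v[3] = 17
v[4] = 26
v[5] = 29
v[6] = 32
v[7] = 38  (first piece 3, then v[4]=26)
One optimal plan: pieces 4 + 3 (1 cut) → $43 − $5 = $38.

38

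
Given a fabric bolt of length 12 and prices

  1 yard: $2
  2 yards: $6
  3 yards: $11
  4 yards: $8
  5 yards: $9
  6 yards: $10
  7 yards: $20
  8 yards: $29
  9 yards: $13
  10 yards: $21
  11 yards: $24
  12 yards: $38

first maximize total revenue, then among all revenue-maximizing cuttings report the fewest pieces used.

4

Build r[k] bottom-up: r[k] = max over allowed piece i of (p[i] + r[k−i]).
r[1] = 2
r[2] = max(2+2, 6+0) = 6
r[3] = max(2+6, 6+2, 11+0) = 11
r[4] = max(2+11, 6+6, 11+2, 8+0) = 13
r[5] = max(2+13, 6+11, 11+6, 8+2, 9+0) = 17
r[6] = max(2+17, 6+13, 11+11, 8+6, 9+2, 10+0) = 22
r[7] = max(2+22, 6+17, 11+13, …, 10+2, 20+0) = 24
r[8] = max(2+24, 6+22, 11+17, …, 20+2, 29+0) = 29
r[9] = max(2+29, 6+24, 11+22, …, 29+2, 13+0) = 33
r[10] = max(2+33, 6+29, 11+24, …, 13+2, 21+0) = 35
r[11] = max(2+35, 6+33, 11+29, …, 21+2, 24+0) = 40
r[12] = max(2+40, 6+35, 11+33, …, 24+2, 38+0) = 44
Maximum revenue is $44.
Now minimize piece count subject to staying optimal: for each k, pieces[k] = 1 + min over i with p[i]+r[k−i]=r[k] of pieces[k−i].
pieces[9] = 3
pieces[10] = 2
pieces[11] = 2
pieces[12] = 4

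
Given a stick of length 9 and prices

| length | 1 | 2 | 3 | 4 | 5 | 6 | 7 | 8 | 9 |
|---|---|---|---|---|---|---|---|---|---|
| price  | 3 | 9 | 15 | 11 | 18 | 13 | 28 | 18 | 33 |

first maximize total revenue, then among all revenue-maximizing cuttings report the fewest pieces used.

3

Consider every possible first cut. r[k] is the best of p[i]+r[k−i] over all sellable i≤k.
r[1] = 3
r[2] = max(3+3, 9+0) = 9
r[3] = max(3+9, 9+3, 15+0) = 15
r[4] = max(3+15, 9+9, 15+3, 11+0) = 18
r[5] = max(3+18, 9+15, 15+9, 11+3, 18+0) = 24
r[6] = max(3+24, 9+18, 15+15, 11+9, 18+3, 13+0) = 30
r[7] = max(3+30, 9+24, 15+18, …, 13+3, 28+0) = 33
r[8] = max(3+33, 9+30, 15+24, …, 28+3, 18+0) = 39
r[9] = max(3+39, 9+33, 15+30, …, 18+3, 33+0) = 45
Maximum revenue is 45.
Now minimize piece count subject to staying optimal: for each k, pieces[k] = 1 + min over i with p[i]+r[k−i]=r[k] of pieces[k−i].
pieces[6] = 2
pieces[7] = 3
pieces[8] = 3
pieces[9] = 3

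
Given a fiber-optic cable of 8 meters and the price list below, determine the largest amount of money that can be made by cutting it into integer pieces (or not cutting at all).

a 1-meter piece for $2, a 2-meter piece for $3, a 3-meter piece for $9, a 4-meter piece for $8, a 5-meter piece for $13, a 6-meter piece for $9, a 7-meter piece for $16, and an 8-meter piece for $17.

Consider every possible first cut. v[k] is the best of p[i]+v[k−i] over all sellable i≤k.
v[1] = 2
v[2] = max(2+2, 3+0) = 4
v[3] = max(2+4, 3+2, 9+0) = 9
v[4] = max(2+9, 3+4, 9+2, 8+0) = 11
v[5] = max(2+11, 3+9, 9+4, 8+2, 13+0) = 13
v[6] = max(2+13, 3+11, 9+9, 8+4, 13+2, 9+0) = 18
v[7] = max(2+18, 3+13, 9+11, …, 9+2, 16+0) = 20
v[8] = max(2+20, 3+18, 9+13, …, 16+2, 17+0) = 22
One optimal cutting: 3 + 3 + 1 + 1 → $9 + $9 + $2 + $2 = $22.

22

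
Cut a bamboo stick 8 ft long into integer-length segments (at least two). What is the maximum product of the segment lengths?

18

Define prod[k] = max over 1≤i<k of i · max(k−i, prod[k−i]); the inner max lets the remainder stay uncut if that's better.
prod[2] = 1*max(1,0) = 1*1 = 1
prod[3] = 1*max(2,1) = 1*2 = 2
prod[4] = 2*max(2,1) = 2*2 = 4
prod[5] = 2*max(3,2) = 2*3 = 6
prod[6] = 3*max(3,2) = 3*3 = 9
prod[7] = 2*max(5,6) = 2*6 = 12
prod[8] = 2*max(6,9) = 2*9 = 18
One optimal split: 3 + 3 + 2; product 3*3*2 = 18.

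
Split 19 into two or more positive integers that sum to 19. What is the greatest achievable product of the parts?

972

Let m[k] be the best product for length k (with at least one cut). For each first piece i, the rest contributes max(k−i, m[k−i]).
m[2] = 1·max(1,0) = 1·1 = 1
m[3] = 1·max(2,1) = 1·2 = 2
m[4] = 2·max(2,1) = 2·2 = 4
m[5] = 2·max(3,2) = 2·3 = 6
m[6] = 3·max(3,2) = 3·3 = 9
m[7] = 2·max(5,6) = 2·6 = 12
m[8] = 2·max(6,9) = 2·9 = 18
m[9] = 3·max(6,9) = 3·9 = 27
m[10] = 2·max(8,18) = 2·18 = 36
m[11] = 2·max(9,27) = 2·27 = 54
m[12] = 3·max(9,27) = 3·27 = 81
m[13] = 2·max(11,54) = 2·54 = 108
m[14] = 2·max(12,81) = 2·81 = 162
m[15] = 3·max(12,81) = 3·81 = 243
m[16] = 2·max(14,162) = 2·162 = 324
m[17] = 2·max(15,243) = 2·243 = 486
m[18] = 3·max(15,243) = 3·243 = 729
m[19] = 2·max(17,486) = 2·486 = 972
One optimal split: 3 + 3 + 3 + 3 + 3 + 2 + 2; product 3·3·3·3·3·2·2 = 972.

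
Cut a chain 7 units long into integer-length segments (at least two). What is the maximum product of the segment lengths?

12

Define m[k] = max over 1≤i<k of i · max(k−i, m[k−i]); the inner max lets the remainder stay uncut if that's better.
m[2] = 1×max(1,0) = 1×1 = 1
m[3] = max(1×2, 2×1) = 2
m[4] = max(1×3, 2×2, 3×1) = 4
m[5] = max(1×4, 2×3, 3×2, 4×1) = 6
m[6] = max(1×6, 2×4, 3×3, 4×2, 5×1) = 9
m[7] = max(1×9, 2×6, 3×4, 4×3, 5×2, 6×1) = 12
One optimal split: 3 + 2 + 2; product 3×2×2 = 12.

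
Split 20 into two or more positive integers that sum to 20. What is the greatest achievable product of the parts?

Define prod[k] = max over 1≤i<k of i · max(k−i, prod[k−i]); the inner max lets the remainder stay uncut if that's better.
Small cases: prod[2]=1, prod[3]=2, prod[4]=4, prod[5]=6, prod[6]=9, prod[7]=12, prod[8]=18, prod[9]=27, prod[10]=36, prod[11]=54, prod[12]=81.
prod[13] = 2·max(11,54) = 2·54 = 108
prod[14] = 2·max(12,81) = 2·81 = 162
prod[15] = 3·max(12,81) = 3·81 = 243
prod[16] = 2·max(14,162) = 2·162 = 324
prod[17] = 2·max(15,243) = 2·243 = 486
prod[18] = 3·max(15,243) = 3·243 = 729
prod[19] = 2·max(17,486) = 2·486 = 972
prod[20] = 2·max(18,729) = 2·729 = 1458
One optimal split: 3 + 3 + 3 + 3 + 3 + 3 + 2; product 3·3·3·3·3·3·2 = 1458.

1458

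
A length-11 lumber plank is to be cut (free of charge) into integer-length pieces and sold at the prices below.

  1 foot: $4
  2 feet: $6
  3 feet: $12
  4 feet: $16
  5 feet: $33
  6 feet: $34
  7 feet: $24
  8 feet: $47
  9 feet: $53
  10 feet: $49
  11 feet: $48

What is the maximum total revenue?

Consider every possible first cut. r[k] is the best of p[i]+r[k−i] over all sellable i≤k.
r[1] = 4
r[2] = 8  (first piece 1, then r[1]=4)
r[3] = 12  (first piece 1, then r[2]=8)
r[4] = 16  (first piece 1, then r[3]=12)
r[5] = 33
r[6] = 37  (first piece 1, then r[5]=33)
r[7] = 41  (first piece 1, then r[6]=37)
r[8] = 47
r[9] = 53
r[10] = 66  (first piece 5, then r[5]=33)
r[11] = 70  (first piece 1, then r[10]=66)
One optimal cutting: 5 + 5 + 1 → $33 + $33 + $4 = $70.

70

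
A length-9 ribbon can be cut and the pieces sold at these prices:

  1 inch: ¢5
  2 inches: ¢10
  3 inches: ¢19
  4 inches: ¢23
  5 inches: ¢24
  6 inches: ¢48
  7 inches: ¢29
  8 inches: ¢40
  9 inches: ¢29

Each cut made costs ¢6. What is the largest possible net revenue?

61

Build r[k] bottom-up: r[k] = max over allowed piece i of (p[i] + r[k−i]) − 6 per cut.
r[1] = 5
r[2] = 10
r[3] = 19
r[4] = 23
r[5] = 24
r[6] = 48
r[7] = 47  (first piece 1, then r[6]=48)
r[8] = 52  (first piece 2, then r[6]=48)
r[9] = 61  (first piece 3, then r[6]=48)
One optimal plan: pieces 6 + 3 (1 cut) → ¢67 − ¢6 = ¢61.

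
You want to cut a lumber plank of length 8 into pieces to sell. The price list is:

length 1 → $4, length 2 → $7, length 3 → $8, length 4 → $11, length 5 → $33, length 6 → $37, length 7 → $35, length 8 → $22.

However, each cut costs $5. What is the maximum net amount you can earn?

39

Consider every possible first cut. r[k] is the best of p[i]+r[k−i] over all sellable i≤k, charging 5 whenever i<k.
r[1] = 4
r[2] = 7
r[3] = 8
r[4] = 11
r[5] = 33
r[6] = 37
r[7] = 36  (first piece 1, then r[6]=37)
r[8] = 39  (first piece 2, then r[6]=37)
One optimal plan: pieces 6 + 2 (1 cut) → $44 − $5 = $39.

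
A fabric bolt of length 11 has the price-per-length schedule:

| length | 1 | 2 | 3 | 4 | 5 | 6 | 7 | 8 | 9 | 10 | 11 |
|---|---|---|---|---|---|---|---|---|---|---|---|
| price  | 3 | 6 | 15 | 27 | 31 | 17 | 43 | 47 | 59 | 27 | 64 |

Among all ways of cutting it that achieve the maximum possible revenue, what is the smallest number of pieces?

Let r[k] be the best obtainable value from length k. For each k, try every first piece i and keep the best of price[i] + r[k−i].
r[1] = 3
r[2] = max(3+3, 6+0) = 6
r[3] = max(3+6, 6+3, 15+0) = 15
r[4] = max(3+15, 6+6, 15+3, 27+0) = 27
r[5] = max(3+27, 6+15, 15+6, 27+3, 31+0) = 31
r[6] = max(3+31, 6+27, 15+15, 27+6, 31+3, 17+0) = 34
r[7] = max(3+34, 6+31, 15+27, …, 17+3, 43+0) = 43
r[8] = max(3+43, 6+34, 15+31, …, 43+3, 47+0) = 54
r[9] = max(3+54, 6+43, 15+34, …, 47+3, 59+0) = 59
r[10] = max(3+59, 6+54, 15+43, …, 59+3, 27+0) = 62
r[11] = max(3+62, 6+59, 15+54, …, 27+3, 64+0) = 70
Maximum revenue is $70.
Now minimize piece count subject to staying optimal: for each k, pieces[k] = 1 + min over i with p[i]+r[k−i]=r[k] of pieces[k−i].
pieces[8] = 2
pieces[9] = 1
pieces[10] = 2
pieces[11] = 2

2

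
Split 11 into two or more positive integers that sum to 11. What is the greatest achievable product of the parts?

54

Fill g[k] for k=2..11: at each k try every first piece i and multiply by the better of (k−i) uncut or g[k−i].
Small cases: g[2]=1, g[3]=2, g[4]=4, g[5]=6, g[6]=9.
g[7] = 2·max(5,6) = 2·6 = 12
g[8] = 2·max(6,9) = 2·9 = 18
g[9] = 3·max(6,9) = 3·9 = 27
g[10] = 2·max(8,18) = 2·18 = 36
g[11] = 2·max(9,27) = 2·27 = 54
One optimal split: 3 + 3 + 3 + 2; product 3·3·3·2 = 54.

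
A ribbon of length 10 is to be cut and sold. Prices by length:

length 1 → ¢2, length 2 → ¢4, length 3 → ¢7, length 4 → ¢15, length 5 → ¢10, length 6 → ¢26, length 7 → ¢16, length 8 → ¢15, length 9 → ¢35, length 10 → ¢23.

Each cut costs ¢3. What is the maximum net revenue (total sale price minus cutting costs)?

38

Let r[k] be the best obtainable value from length k. For each k, try every first piece i and keep the best of price[i] + r[k−i] minus the 3 cut fee when i<k.
r[1] = 2
r[2] = max(2+2-3, 4+0) = 4
r[3] = max(2+4-3, 4+2-3, 7+0) = 7
r[4] = max(2+7-3, 4+4-3, 7+2-3, 15+0) = 15
r[5] = max(2+15-3, 4+7-3, 7+4-3, 15+2-3, 10+0) = 14
r[6] = max(2+14-3, 4+15-3, 7+7-3, 15+4-3, 10+2-3, 26+0) = 26
r[7] = max(2+26-3, 4+14-3, 7+15-3, …, 26+2-3, 16+0) = 25
r[8] = max(2+25-3, 4+26-3, 7+14-3, …, 16+2-3, 15+0) = 27
r[9] = max(2+27-3, 4+25-3, 7+26-3, …, 15+2-3, 35+0) = 35
r[10] = max(2+35-3, 4+27-3, 7+25-3, …, 35+2-3, 23+0) = 38
One optimal plan: pieces 6 + 4 (1 cut) → ¢41 − ¢3 = ¢38.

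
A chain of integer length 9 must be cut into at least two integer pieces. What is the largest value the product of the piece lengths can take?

27

Define prod[k] = max over 1≤i<k of i · max(k−i, prod[k−i]); the inner max lets the remainder stay uncut if that's better.
Small cases: prod[2]=1.
prod[3] = 1·max(2,1) = 1·2 = 2
prod[4] = 2·max(2,1) = 2·2 = 4
prod[5] = 2·max(3,2) = 2·3 = 6
prod[6] = 3·max(3,2) = 3·3 = 9
prod[7] = 2·max(5,6) = 2·6 = 12
prod[8] = 2·max(6,9) = 2·9 = 18
prod[9] = 3·max(6,9) = 3·9 = 27
One optimal split: 3 + 3 + 3; product 3·3·3 = 27.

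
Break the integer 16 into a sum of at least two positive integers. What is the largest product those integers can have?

Fill f[k] for k=2..16: at each k try every first piece i and multiply by the better of (k−i) uncut or f[k−i].
Small cases: f[2]=1, f[3]=2, f[4]=4, f[5]=6, f[6]=9, f[7]=12, f[8]=18.
f[9] = 3·max(6,9) = 3·9 = 27
f[10] = 2·max(8,18) = 2·18 = 36
f[11] = 2·max(9,27) = 2·27 = 54
f[12] = 3·max(9,27) = 3·27 = 81
f[13] = 2·max(11,54) = 2·54 = 108
f[14] = 2·max(12,81) = 2·81 = 162
f[15] = 3·max(12,81) = 3·81 = 243
f[16] = 2·max(14,162) = 2·162 = 324
One optimal split: 3 + 3 + 3 + 3 + 2 + 2; product 3·3·3·3·2·2 = 324.

324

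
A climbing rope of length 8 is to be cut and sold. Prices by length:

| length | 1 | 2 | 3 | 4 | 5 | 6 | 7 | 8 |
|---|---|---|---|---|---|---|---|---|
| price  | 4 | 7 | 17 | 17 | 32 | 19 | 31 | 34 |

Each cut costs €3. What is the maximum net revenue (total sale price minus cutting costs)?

46

Consider every possible first cut. net[k] is the best of p[i]+net[k−i] over all sellable i≤k, charging 3 whenever i<k.
net[1] = 4
net[2] = 7
net[3] = 17
net[4] = 18  (first piece 1, then net[3]=17)
net[5] = 32
net[6] = 33  (first piece 1, then net[5]=32)
net[7] = 36  (first piece 2, then net[5]=32)
net[8] = 46  (first piece 3, then net[5]=32)
One optimal plan: pieces 5 + 3 (1 cut) → €49 − €3 = €46.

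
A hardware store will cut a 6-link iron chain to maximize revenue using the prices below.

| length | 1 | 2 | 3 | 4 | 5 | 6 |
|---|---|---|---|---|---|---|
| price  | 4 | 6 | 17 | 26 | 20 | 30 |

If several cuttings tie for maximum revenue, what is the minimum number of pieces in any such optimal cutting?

2

Build r[k] bottom-up: r[k] = max over allowed piece i of (p[i] + r[k−i]).
r[1] = 4
r[2] = max(4+4, 6+0) = 8
r[3] = max(4+8, 6+4, 17+0) = 17
r[4] = max(4+17, 6+8, 17+4, 26+0) = 26
r[5] = max(4+26, 6+17, 17+8, 26+4, 20+0) = 30
r[6] = max(4+30, 6+26, 17+17, 26+8, 20+4, 30+0) = 34
Maximum revenue is $34.
Now minimize piece count subject to staying optimal: for each k, pieces[k] = 1 + min over i with p[i]+r[k−i]=r[k] of pieces[k−i].
pieces[3] = 1
pieces[4] = 1
pieces[5] = 2
pieces[6] = 2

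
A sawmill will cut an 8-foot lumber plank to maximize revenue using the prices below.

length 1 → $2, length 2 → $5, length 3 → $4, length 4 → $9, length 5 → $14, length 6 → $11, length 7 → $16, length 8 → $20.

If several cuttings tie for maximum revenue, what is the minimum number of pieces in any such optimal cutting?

Build r[k] bottom-up: r[k] = max over allowed piece i of (p[i] + r[k−i]).
r[1] = 2
r[2] = 5
r[3] = 7  (first piece 1, then r[2]=5)
r[4] = 10  (first piece 2, then r[2]=5)
r[5] = 14
r[6] = 16  (first piece 1, then r[5]=14)
r[7] = 19  (first piece 2, then r[5]=14)
r[8] = 21  (first piece 1, then r[7]=19)
Maximum revenue is $21.
Now minimize piece count subject to staying optimal: for each k, pieces[k] = 1 + min over i with p[i]+r[k−i]=r[k] of pieces[k−i].
pieces[5] = 1
pieces[6] = 2
pieces[7] = 2
pieces[8] = 3

3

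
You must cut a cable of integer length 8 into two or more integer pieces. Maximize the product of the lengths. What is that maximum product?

Fill P[k] for k=2..8: at each k try every first piece i and multiply by the better of (k−i) uncut or P[k−i].
Small cases: P[2]=1, P[3]=2.
P[4] = 2·max(2,1) = 2·2 = 4
P[5] = 2·max(3,2) = 2·3 = 6
P[6] = 3·max(3,2) = 3·3 = 9
P[7] = 2·max(5,6) = 2·6 = 12
P[8] = 2·max(6,9) = 2·9 = 18
One optimal split: 3 + 3 + 2; product 3·3·2 = 18.

18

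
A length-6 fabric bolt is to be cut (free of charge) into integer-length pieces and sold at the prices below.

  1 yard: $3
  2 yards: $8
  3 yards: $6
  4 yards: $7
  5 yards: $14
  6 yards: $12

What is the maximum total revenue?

24

Build v[k] bottom-up: v[k] = max over allowed piece i of (p[i] + v[k−i]).
v[1] = 3
v[2] = max(3+3, 8+0) = 8
v[3] = max(3+8, 8+3, 6+0) = 11
v[4] = max(3+11, 8+8, 6+3, 7+0) = 16
v[5] = max(3+16, 8+11, 6+8, 7+3, 14+0) = 19
v[6] = max(3+19, 8+16, 6+11, 7+8, 14+3, 12+0) = 24
One optimal cutting: 2 + 2 + 2 → $8 + $8 + $8 = $24.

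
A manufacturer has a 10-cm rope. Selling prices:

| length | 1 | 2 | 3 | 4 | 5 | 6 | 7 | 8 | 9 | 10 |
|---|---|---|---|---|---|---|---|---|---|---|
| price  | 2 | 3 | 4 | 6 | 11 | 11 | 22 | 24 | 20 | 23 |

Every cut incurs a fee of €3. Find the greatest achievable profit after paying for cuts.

Let v[k] be the best obtainable value from length k. For each k, try every first piece i and keep the best of price[i] + v[k−i] minus the 3 cut fee when i<k.
v[1] = 2
v[2] = 3
v[3] = 4
v[4] = 6
v[5] = 11
v[6] = 11
v[7] = 22
v[8] = 24
v[9] = 23  (first piece 1, then v[8]=24)
v[10] = 24  (first piece 2, then v[8]=24)
One optimal plan: pieces 8 + 2 (1 cut) → €27 − €3 = €24.

24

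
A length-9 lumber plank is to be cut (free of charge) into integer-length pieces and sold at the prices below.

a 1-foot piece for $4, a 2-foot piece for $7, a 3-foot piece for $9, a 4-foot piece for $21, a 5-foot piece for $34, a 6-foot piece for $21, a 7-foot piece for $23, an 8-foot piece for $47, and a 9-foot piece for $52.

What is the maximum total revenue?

Consider every possible first cut. v[k] is the best of p[i]+v[k−i] over all sellable i≤k.
v[1] = 4
v[2] = max(4+4, 7+0) = 8
v[3] = max(4+8, 7+4, 9+0) = 12
v[4] = max(4+12, 7+8, 9+4, 21+0) = 21
v[5] = max(4+21, 7+12, 9+8, 21+4, 34+0) = 34
v[6] = max(4+34, 7+21, 9+12, 21+8, 34+4, 21+0) = 38
v[7] = max(4+38, 7+34, 9+21, …, 21+4, 23+0) = 42
v[8] = max(4+42, 7+38, 9+34, …, 23+4, 47+0) = 47
v[9] = max(4+47, 7+42, 9+38, …, 47+4, 52+0) = 55
One optimal cutting: 5 + 4 → $34 + $21 = $55.

55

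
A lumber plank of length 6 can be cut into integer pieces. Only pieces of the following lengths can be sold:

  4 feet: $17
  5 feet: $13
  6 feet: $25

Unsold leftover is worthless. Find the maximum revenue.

Build r[k] bottom-up: r[k] = max over allowed piece i of (p[i] + r[k−i]).
r[1] = 0
r[2] = 0
r[3] = 0
r[4] = 17
r[5] = 17
r[6] = 25
One optimal cutting: 6 → $25.

25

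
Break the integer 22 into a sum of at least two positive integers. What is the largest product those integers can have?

Define m[k] = max over 1≤i<k of i · max(k−i, m[k−i]); the inner max lets the remainder stay uncut if that's better.
Small cases: m[2]=1, m[3]=2, m[4]=4, m[5]=6, m[6]=9, m[7]=12, m[8]=18, m[9]=27, m[10]=36, m[11]=54, m[12]=81, m[13]=108, m[14]=162.
m[15] = 3×max(12,81) = 3×81 = 243
m[16] = 2×max(14,162) = 2×162 = 324
m[17] = 2×max(15,243) = 2×243 = 486
m[18] = 3×max(15,243) = 3×243 = 729
m[19] = 2×max(17,486) = 2×486 = 972
m[20] = 2×max(18,729) = 2×729 = 1458
m[21] = 3×max(18,729) = 3×729 = 2187
m[22] = 2×max(20,1458) = 2×1458 = 2916
One optimal split: 3 + 3 + 3 + 3 + 3 + 3 + 2 + 2; product 3×3×3×3×3×3×2×2 = 2916.

2916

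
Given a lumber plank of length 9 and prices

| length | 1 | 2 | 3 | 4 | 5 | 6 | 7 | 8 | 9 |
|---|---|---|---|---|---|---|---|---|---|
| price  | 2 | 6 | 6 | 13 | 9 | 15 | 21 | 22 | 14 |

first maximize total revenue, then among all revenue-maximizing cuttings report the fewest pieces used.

3

Build r[k] bottom-up: r[k] = max over allowed piece i of (p[i] + r[k−i]).
r[1] = 2
r[2] = 6
r[3] = 8  (first piece 1, then r[2]=6)
r[4] = 13
r[5] = 15  (first piece 1, then r[4]=13)
r[6] = 19  (first piece 2, then r[4]=13)
r[7] = 21  (first piece 1, then r[6]=19)
r[8] = 26  (first piece 4, then r[4]=13)
r[9] = 28  (first piece 1, then r[8]=26)
Maximum revenue is $28.
Now minimize piece count subject to staying optimal: for each k, pieces[k] = 1 + min over i with p[i]+r[k−i]=r[k] of pieces[k−i].
pieces[6] = 2
pieces[7] = 1
pieces[8] = 2
pieces[9] = 3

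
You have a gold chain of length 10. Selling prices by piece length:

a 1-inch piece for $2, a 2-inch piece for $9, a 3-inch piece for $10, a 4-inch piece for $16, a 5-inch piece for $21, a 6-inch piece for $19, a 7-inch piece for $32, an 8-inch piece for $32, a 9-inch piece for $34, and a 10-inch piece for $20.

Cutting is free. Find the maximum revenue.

45

Let R[k] be the best obtainable value from length k. For each k, try every first piece i and keep the best of price[i] + R[k−i].
R[1] = 2
R[2] = max(2+2, 9+0) = 9
R[3] = max(2+9, 9+2, 10+0) = 11
R[4] = max(2+11, 9+9, 10+2, 16+0) = 18
R[5] = max(2+18, 9+11, 10+9, 16+2, 21+0) = 21
R[6] = max(2+21, 9+18, 10+11, 16+9, 21+2, 19+0) = 27
R[7] = max(2+27, 9+21, 10+18, …, 19+2, 32+0) = 32
R[8] = max(2+32, 9+27, 10+21, …, 32+2, 32+0) = 36
R[9] = max(2+36, 9+32, 10+27, …, 32+2, 34+0) = 41
R[10] = max(2+41, 9+36, 10+32, …, 34+2, 20+0) = 45
One optimal cutting: 2 + 2 + 2 + 2 + 2 → $9 + $9 + $9 + $9 + $9 = $45.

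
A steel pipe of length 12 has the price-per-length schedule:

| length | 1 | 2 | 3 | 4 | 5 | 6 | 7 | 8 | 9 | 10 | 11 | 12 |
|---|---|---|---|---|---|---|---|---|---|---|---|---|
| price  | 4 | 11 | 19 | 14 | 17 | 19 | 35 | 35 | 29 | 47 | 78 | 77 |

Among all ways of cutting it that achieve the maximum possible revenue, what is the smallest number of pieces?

Consider every possible first cut. r[k] is the best of p[i]+r[k−i] over all sellable i≤k.
r[1] = 4
r[2] = 11
r[3] = 19
r[4] = 23  (first piece 1, then r[3]=19)
r[5] = 30  (first piece 2, then r[3]=19)
r[6] = 38  (first piece 3, then r[3]=19)
r[7] = 42  (first piece 1, then r[6]=38)
r[8] = 49  (first piece 2, then r[6]=38)
r[9] = 57  (first piece 3, then r[6]=38)
r[10] = 61  (first piece 1, then r[9]=57)
r[11] = 78
r[12] = 82  (first piece 1, then r[11]=78)
Maximum revenue is $82.
Now minimize piece count subject to staying optimal: for each k, pieces[k] = 1 + min over i with p[i]+r[k−i]=r[k] of pieces[k−i].
pieces[9] = 3
pieces[10] = 4
pieces[11] = 1
pieces[12] = 2

2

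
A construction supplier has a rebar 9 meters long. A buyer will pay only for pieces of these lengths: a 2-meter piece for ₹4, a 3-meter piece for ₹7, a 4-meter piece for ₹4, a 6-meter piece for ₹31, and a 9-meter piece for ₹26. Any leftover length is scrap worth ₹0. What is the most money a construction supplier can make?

Build f[k] bottom-up: f[k] = max over allowed piece i of (p[i] + f[k−i]).
f[1] = 0
f[2] = 4
f[3] = 7
f[4] = 8  (first piece 2, then f[2]=4)
f[5] = 11  (first piece 2, then f[3]=7)
f[6] = 31
f[7] = 31
f[8] = 35  (first piece 2, then f[6]=31)
f[9] = 38  (first piece 3, then f[6]=31)
One optimal cutting: 6 + 3 → ₹38.

38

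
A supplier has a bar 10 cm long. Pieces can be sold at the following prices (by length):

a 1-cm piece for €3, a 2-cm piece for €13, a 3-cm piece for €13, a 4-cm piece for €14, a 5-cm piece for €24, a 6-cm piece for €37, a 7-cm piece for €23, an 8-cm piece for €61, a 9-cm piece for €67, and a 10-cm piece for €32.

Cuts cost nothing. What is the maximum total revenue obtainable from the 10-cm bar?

74

Consider every possible first cut. r[k] is the best of p[i]+r[k−i] over all sellable i≤k.
r[1] = 3
r[2] = max(3+3, 13+0) = 13
r[3] = max(3+13, 13+3, 13+0) = 16
r[4] = max(3+16, 13+13, 13+3, 14+0) = 26
r[5] = max(3+26, 13+16, 13+13, 14+3, 24+0) = 29
r[6] = max(3+29, 13+26, 13+16, 14+13, 24+3, 37+0) = 39
r[7] = max(3+39, 13+29, 13+26, …, 37+3, 23+0) = 42
r[8] = max(3+42, 13+39, 13+29, …, 23+3, 61+0) = 61
r[9] = max(3+61, 13+42, 13+39, …, 61+3, 67+0) = 67
r[10] = max(3+67, 13+61, 13+42, …, 67+3, 32+0) = 74
One optimal cutting: 8 + 2 → €61 + €13 = €74.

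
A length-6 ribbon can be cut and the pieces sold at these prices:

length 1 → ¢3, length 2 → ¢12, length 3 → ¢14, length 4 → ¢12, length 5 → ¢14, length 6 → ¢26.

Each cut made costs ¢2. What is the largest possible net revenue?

Let v[k] be the best obtainable value from length k. For each k, try every first piece i and keep the best of price[i] + v[k−i] minus the 2 cut fee when i<k.
v[1] = 3
v[2] = 12
v[3] = 14
v[4] = 22  (first piece 2, then v[2]=12)
v[5] = 24  (first piece 2, then v[3]=14)
v[6] = 32  (first piece 2, then v[4]=22)
One optimal plan: pieces 2 + 2 + 2 (2 cuts) → ¢36 − ¢4 = ¢32.

32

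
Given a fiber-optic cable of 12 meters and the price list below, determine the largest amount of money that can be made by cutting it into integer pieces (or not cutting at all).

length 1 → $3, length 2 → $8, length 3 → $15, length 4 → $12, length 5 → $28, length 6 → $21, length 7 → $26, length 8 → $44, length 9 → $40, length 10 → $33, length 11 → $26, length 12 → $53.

Build v[k] bottom-up: v[k] = max over allowed piece i of (p[i] + v[k−i]).
v[1] = 3
v[2] = max(3+3, 8+0) = 8
v[3] = max(3+8, 8+3, 15+0) = 15
v[4] = max(3+15, 8+8, 15+3, 12+0) = 18
v[5] = max(3+18, 8+15, 15+8, 12+3, 28+0) = 28
v[6] = max(3+28, 8+18, 15+15, 12+8, 28+3, 21+0) = 31
v[7] = max(3+31, 8+28, 15+18, …, 21+3, 26+0) = 36
v[8] = max(3+36, 8+31, 15+28, …, 26+3, 44+0) = 44
v[9] = max(3+44, 8+36, 15+31, …, 44+3, 40+0) = 47
v[10] = max(3+47, 8+44, 15+36, …, 40+3, 33+0) = 56
v[11] = max(3+56, 8+47, 15+44, …, 33+3, 26+0) = 59
v[12] = max(3+59, 8+56, 15+47, …, 26+3, 53+0) = 64
One optimal cutting: 5 + 5 + 2 → $28 + $28 + $8 = $64.

64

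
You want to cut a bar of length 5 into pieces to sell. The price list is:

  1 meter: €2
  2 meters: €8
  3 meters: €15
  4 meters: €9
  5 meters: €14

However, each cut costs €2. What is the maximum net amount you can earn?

21

Build v[k] bottom-up: v[k] = max over allowed piece i of (p[i] + v[k−i]) − 2 per cut.
v[1] = 2
v[2] = 8
v[3] = 15
v[4] = 15  (first piece 1, then v[3]=15)
v[5] = 21  (first piece 2, then v[3]=15)
One optimal plan: pieces 3 + 2 (1 cut) → €23 − €2 = €21.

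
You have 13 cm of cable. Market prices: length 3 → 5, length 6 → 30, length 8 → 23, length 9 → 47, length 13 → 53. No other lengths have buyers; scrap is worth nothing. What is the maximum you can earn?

Build f[k] bottom-up: f[k] = max over allowed piece i of (p[i] + f[k−i]).
f[1] = 0
f[2] = 0
f[3] = 5
f[4] = 5
f[5] = 5
f[6] = 30
f[7] = 30
f[8] = 30
f[9] = 47
f[10] = 47
f[11] = 47
f[12] = 60  (first piece 6, then f[6]=30)
f[13] = 60
One optimal cutting: pieces 6 + 6 with 1 cm of scrap → 60.

60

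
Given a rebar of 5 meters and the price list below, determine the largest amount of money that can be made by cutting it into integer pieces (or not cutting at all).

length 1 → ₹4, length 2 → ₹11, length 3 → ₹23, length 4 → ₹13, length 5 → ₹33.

Consider every possible first cut. v[k] is the best of p[i]+v[k−i] over all sellable i≤k.
v[1] = 4
v[2] = 11
v[3] = 23
v[4] = 27  (first piece 1, then v[3]=23)
v[5] = 34  (first piece 2, then v[3]=23)
One optimal cutting: 3 + 2 → ₹23 + ₹11 = ₹34.

34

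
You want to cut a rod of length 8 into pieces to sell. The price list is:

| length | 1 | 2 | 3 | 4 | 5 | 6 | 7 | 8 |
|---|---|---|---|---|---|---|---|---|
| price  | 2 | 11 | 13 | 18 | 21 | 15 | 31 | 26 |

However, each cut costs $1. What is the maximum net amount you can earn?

41

Let r[k] be the best obtainable value from length k. For each k, try every first piece i and keep the best of price[i] + r[k−i] minus the 1 cut fee when i<k.
r[1] = 2
r[2] = 11
r[3] = 13
r[4] = 21  (first piece 2, then r[2]=11)
r[5] = 23  (first piece 2, then r[3]=13)
r[6] = 31  (first piece 2, then r[4]=21)
r[7] = 33  (first piece 2, then r[5]=23)
r[8] = 41  (first piece 2, then r[6]=31)
One optimal plan: pieces 2 + 2 + 2 + 2 (3 cuts) → $44 − $3 = $41.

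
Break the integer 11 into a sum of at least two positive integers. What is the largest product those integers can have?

54

Let P[k] be the best product for length k (with at least one cut). For each first piece i, the rest contributes max(k−i, P[k−i]).
P[2] = 1×max(1,0) = 1×1 = 1
P[3] = max(1×2, 2×1) = 2
P[4] = max(1×3, 2×2, 3×1) = 4
P[5] = max(1×4, 2×3, 3×2, 4×1) = 6
P[6] = max(1×6, 2×4, 3×3, 4×2, 5×1) = 9
P[7] = max(1×9, 2×6, 3×4, 4×3, 5×2, 6×1) = 12
P[8] = max(1×12, 2×9, 3×6, …, 6×2, 7×1) = 18
P[9] = max(1×18, 2×12, 3×9, …, 7×2, 8×1) = 27
P[10] = max(1×27, 2×18, 3×12, …, 8×2, 9×1) = 36
P[11] = max(1×36, 2×27, 3×18, …, 9×2, 10×1) = 54
One optimal split: 3 + 3 + 3 + 2; product 3×3×3×2 = 54.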